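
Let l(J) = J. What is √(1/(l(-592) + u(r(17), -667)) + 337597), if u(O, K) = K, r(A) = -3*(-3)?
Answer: √535118589098/1259 ≈ 581.03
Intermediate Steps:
r(A) = 9
√(1/(l(-592) + u(r(17), -667)) + 337597) = √(1/(-592 - 667) + 337597) = √(1/(-1259) + 337597) = √(-1/1259 + 337597) = √(425034622/1259) = √535118589098/1259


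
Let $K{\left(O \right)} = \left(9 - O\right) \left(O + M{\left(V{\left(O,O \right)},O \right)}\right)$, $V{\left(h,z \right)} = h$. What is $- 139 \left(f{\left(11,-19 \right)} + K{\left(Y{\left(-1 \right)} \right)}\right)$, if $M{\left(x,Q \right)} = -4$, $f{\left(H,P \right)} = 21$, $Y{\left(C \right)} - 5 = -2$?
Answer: $-2085$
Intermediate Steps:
$Y{\left(C \right)} = 3$ ($Y{\left(C \right)} = 5 - 2 = 3$)
$K{\left(O \right)} = \left(-4 + O\right) \left(9 - O\right)$ ($K{\left(O \right)} = \left(9 - O\right) \left(O - 4\right) = \left(9 - O\right) \left(-4 + O\right) = \left(-4 + O\right) \left(9 - O\right)$)
$- 139 \left(f{\left(11,-19 \right)} + K{\left(Y{\left(-1 \right)} \right)}\right) = - 139 \left(21 - 6\right) = \left(-139\right) 15 = -2085$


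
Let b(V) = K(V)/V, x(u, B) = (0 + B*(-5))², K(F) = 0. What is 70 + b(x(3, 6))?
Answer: 70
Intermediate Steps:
x(u, B) = 25*B² (x(u, B) = (0 - 5*B)² = (-5*B)² = 25*B²)
b(V) = 0 (b(V) = 0/V = 0)
70 + b(x(3, 6)) = 70 + 0 = 70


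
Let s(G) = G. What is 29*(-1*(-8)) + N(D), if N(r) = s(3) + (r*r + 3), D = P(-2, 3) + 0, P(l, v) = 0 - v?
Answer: 247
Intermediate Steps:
P(l, v) = -v
D = -3 (D = -1*3 + 0 = -3 + 0 = -3)
N(r) = 6 + r² (N(r) = 3 + (r*r + 3) = 3 + (r² + 3) = 3 + (3 + r²) = 6 + r²)
29*(-1*(-8)) + N(D) = 29*(-1*(-8)) + (6 + (-3)²) = 29*8 + (6 + 9) = 232 + 15 = 247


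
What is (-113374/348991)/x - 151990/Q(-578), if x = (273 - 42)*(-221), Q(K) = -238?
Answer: 11377754091679/17816339541 ≈ 638.61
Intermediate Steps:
x = -51051 (x = 231*(-221) = -51051)
(-113374/348991)/x - 151990/Q(-578) = -113374/348991/(-51051) - 151990/(-238) = -113374*1/348991*(-1/51051) - 151990*(-1/238) = -113374/348991*(-1/51051) + 75995/119 = 113374/17816339541 + 75995/119 = 11377754091679/17816339541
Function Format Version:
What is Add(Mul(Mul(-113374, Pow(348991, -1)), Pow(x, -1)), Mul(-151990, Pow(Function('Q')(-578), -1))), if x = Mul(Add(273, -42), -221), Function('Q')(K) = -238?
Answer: Rational(11377754091679, 17816339541) ≈ 638.61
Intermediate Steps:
x = -51051 (x = Mul(231, -221) = -51051)
Add(Mul(Mul(-113374, Pow(348991, -1)), Pow(x, -1)), Mul(-151990, Pow(Function('Q')(-578), -1))) = Add(Mul(Mul(-113374, Pow(348991, -1)), Pow(-51051, -1)), Mul(-151990, Pow(-238, -1))) = Add(Mul(Mul(-113374, Rational(1, 348991)), Rational(-1, 51051)), Mul(-151990, Rational(-1, 238))) = Add(Mul(Rational(-113374, 348991), Rational(-1, 51051)), Rational(75995, 119)) = Add(Rational(113374, 17816339541), Rational(75995, 119)) = Rational(11377754091679, 17816339541)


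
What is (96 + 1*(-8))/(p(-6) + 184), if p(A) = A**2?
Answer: 2/5 ≈ 0.40000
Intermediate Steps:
(96 + 1*(-8))/(p(-6) + 184) = (96 + 1*(-8))/((-6)**2 + 184) = (96 - 8)/(36 + 184) = 88/220 = 88*(1/220) = 2/5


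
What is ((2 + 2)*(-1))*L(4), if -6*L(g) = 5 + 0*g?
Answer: 10/3 ≈ 3.3333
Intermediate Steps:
L(g) = -5/6 (L(g) = -(5 + 0*g)/6 = -(5 + 0)/6 = -1/6*5 = -5/6)
((2 + 2)*(-1))*L(4) = ((2 + 2)*(-1))*(-5/6) = (4*(-1))*(-5/6) = -4*(-5/6) = 10/3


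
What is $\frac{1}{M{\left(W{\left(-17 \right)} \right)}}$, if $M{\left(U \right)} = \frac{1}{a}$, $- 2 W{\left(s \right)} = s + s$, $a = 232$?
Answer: $232$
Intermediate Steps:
$W{\left(s \right)} = - s$ ($W{\left(s \right)} = - \frac{s + s}{2} = - \frac{2 s}{2} = - s$)
$M{\left(U \right)} = \frac{1}{232}$
$\frac{1}{M{\left(W{\left(-17 \right)} \right)}} = \frac{1}{\frac{1}{232}} = 232$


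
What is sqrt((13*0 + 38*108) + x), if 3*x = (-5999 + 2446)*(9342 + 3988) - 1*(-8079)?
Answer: I*sqrt(142023297)/3 ≈ 3972.4*I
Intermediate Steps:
x = -47353411/3 (x = ((-5999 + 2446)*(9342 + 3988) - 1*(-8079))/3 = (-3553*13330 + 8079)/3 = (-47361490 + 8079)/3 = (1/3)*(-47353411) = -47353411/3 ≈ -1.5784e+7)
sqrt((13*0 + 38*108) + x) = sqrt((13*0 + 38*108) - 47353411/3) = sqrt((0 + 4104) - 47353411/3) = sqrt(4104 - 47353411/3) = sqrt(-47341099/3) = I*sqrt(142023297)/3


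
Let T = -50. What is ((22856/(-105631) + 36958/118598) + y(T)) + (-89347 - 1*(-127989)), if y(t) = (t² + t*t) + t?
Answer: 273052718484353/6263812669 ≈ 43592.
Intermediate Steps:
y(t) = t + 2*t² (y(t) = (t² + t²) + t = 2*t² + t = t + 2*t²)
((22856/(-105631) + 36958/118598) + y(T)) + (-89347 - 1*(-127989)) = ((22856/(-105631) + 36958/118598) - 50*(1 + 2*(-50))) + (-89347 - 1*(-127989)) = ((22856*(-1/105631) + 36958*(1/118598)) - 50*(1 - 100)) + (-89347 + 127989) = ((-22856/105631 + 18479/59299) - 50*(-99)) + 38642 = (596617305/6263812669 + 4950) + 38642 = 31006469328855/6263812669 + 38642 = 273052718484353/6263812669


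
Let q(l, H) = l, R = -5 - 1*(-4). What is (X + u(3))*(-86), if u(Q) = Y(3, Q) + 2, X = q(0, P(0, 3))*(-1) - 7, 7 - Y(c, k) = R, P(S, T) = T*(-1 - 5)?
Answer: -258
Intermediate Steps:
P(S, T) = -6*T (P(S, T) = T*(-6) = -6*T)
R = -1 (R = -5 + 4 = -1)
Y(c, k) = 8 (Y(c, k) = 7 - 1*(-1) = 7 + 1 = 8)
X = -7 (X = 0*(-1) - 7 = 0 - 7 = -7)
u(Q) = 10 (u(Q) = 8 + 2 = 10)
(X + u(3))*(-86) = (-7 + 10)*(-86) = 3*(-86) = -258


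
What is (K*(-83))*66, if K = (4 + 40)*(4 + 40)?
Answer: -10605408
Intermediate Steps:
K = 1936 (K = 44*44 = 1936)
(K*(-83))*66 = (1936*(-83))*66 = -160688*66 = -10605408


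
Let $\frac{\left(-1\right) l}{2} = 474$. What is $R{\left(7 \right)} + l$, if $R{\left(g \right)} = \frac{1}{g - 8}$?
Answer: $-949$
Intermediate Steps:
$R{\left(g \right)} = \frac{1}{-8 + g}$
$l = -948$ ($l = \left(-2\right) 474 = -948$)
$R{\left(7 \right)} + l = \frac{1}{-8 + 7} - 948 = \frac{1}{-1} - 948 = -1 - 948 = -949$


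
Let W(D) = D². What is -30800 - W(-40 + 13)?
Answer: -31529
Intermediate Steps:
-30800 - W(-40 + 13) = -30800 - (-40 + 13)² = -30800 - 1*(-27)² = -30800 - 1*729 = -30800 - 729 = -31529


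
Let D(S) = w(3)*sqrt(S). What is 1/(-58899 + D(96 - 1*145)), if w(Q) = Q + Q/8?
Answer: -1256512/74007312195 - 168*I/24669104065 ≈ -1.6978e-5 - 6.8101e-9*I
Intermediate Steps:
w(Q) = 9*Q/8 (w(Q) = Q + Q*(1/8) = Q + Q/8 = 9*Q/8)
D(S) = 27*sqrt(S)/8 (D(S) = ((9/8)*3)*sqrt(S) = 27*sqrt(S)/8)
1/(-58899 + D(96 - 1*145)) = 1/(-58899 + 27*sqrt(96 - 1*145)/8) = 1/(-58899 + 27*sqrt(96 - 145)/8) = 1/(-58899 + 27*sqrt(-49)/8) = 1/(-58899 + 27*(7*I)/8) = 1/(-58899 + 189*I/8) = 64*(-58899 - 189*I/8)/222021936585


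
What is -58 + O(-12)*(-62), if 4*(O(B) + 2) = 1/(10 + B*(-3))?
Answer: 6041/92 ≈ 65.663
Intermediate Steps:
O(B) = -2 + 1/(4*(10 - 3*B)) (O(B) = -2 + 1/(4*(10 + B*(-3))) = -2 + 1/(4*(10 - 3*B)))
-58 + O(-12)*(-62) = -58 + ((79 - 24*(-12))/(4*(-10 + 3*(-12))))*(-62) = -58 + ((79 + 288)/(4*(-10 - 36)))*(-62) = -58 + ((¼)*367/(-46))*(-62) = -58 + ((¼)*(-1/46)*367)*(-62) = -58 - 367/184*(-62) = -58 + 11377/92 = 6041/92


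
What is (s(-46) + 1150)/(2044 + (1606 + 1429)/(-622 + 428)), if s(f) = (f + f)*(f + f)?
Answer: 1865116/393501 ≈ 4.7398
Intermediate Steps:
s(f) = 4*f² (s(f) = (2*f)*(2*f) = 4*f²)
(s(-46) + 1150)/(2044 + (1606 + 1429)/(-622 + 428)) = (4*(-46)² + 1150)/(2044 + (1606 + 1429)/(-622 + 428)) = (4*2116 + 1150)/(2044 + 3035/(-194)) = (8464 + 1150)/(2044 + 3035*(-1/194)) = 9614/(2044 - 3035/194) = 9614/(393501/194) = 9614*(194/393501) = 1865116/393501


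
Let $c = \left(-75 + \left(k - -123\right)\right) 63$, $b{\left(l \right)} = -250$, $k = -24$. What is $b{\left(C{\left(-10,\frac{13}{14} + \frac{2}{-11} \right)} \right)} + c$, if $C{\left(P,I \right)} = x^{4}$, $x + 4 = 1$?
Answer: $1262$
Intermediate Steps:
$x = -3$ ($x = -4 + 1 = -3$)
$C{\left(P,I \right)} = 81$ ($C{\left(P,I \right)} = \left(-3\right)^{4} = 81$)
$c = 1512$ ($c = \left(-75 - -99\right) 63 = \left(-75 + \left(-24 + 123\right)\right) 63 = \left(-75 + 99\right) 63 = 24 \cdot 63 = 1512$)
$b{\left(C{\left(-10,\frac{13}{14} + \frac{2}{-11} \right)} \right)} + c = -250 + 1512 = 1262$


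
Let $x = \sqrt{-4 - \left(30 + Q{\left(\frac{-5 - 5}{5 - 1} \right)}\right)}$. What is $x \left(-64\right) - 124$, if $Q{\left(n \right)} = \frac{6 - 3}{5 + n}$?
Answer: $-124 - \frac{256 i \sqrt{55}}{5} \approx -124.0 - 379.71 i$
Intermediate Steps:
$Q{\left(n \right)} = \frac{3}{5 + n}$
$x = \frac{4 i \sqrt{55}}{5}$ ($x = \sqrt{-4 - \left(30 + \frac{3}{5 + \frac{-5 - 5}{5 - 1}}\right)} = \sqrt{-4 - \left(30 + \frac{3}{5 - \frac{10}{4}}\right)} = \sqrt{-4 - \left(30 + \frac{3}{5 - \frac{5}{2}}\right)} = \sqrt{-4 - \left(30 + \frac{3}{\frac{5}{2}}\right)} = \sqrt{-4 - \left(30 + 3 \cdot \frac{2}{5}\right)} = \sqrt{-4 - \frac{156}{5}} = \sqrt{- \frac{176}{5}} = \frac{4 i \sqrt{55}}{5} \approx 5.933 i$)
$x \left(-64\right) - 124 = \frac{4 i \sqrt{55}}{5} \left(-64\right) - 124 = - \frac{256 i \sqrt{55}}{5} - 124 = -124 - \frac{256 i \sqrt{55}}{5}$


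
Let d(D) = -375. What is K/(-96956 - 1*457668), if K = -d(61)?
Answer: -375/554624 ≈ -0.00067613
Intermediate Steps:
K = 375 (K = -1*(-375) = 375)
K/(-96956 - 1*457668) = 375/(-96956 - 1*457668) = 375/(-96956 - 457668) = 375/(-554624) = 375*(-1/554624) = -375/554624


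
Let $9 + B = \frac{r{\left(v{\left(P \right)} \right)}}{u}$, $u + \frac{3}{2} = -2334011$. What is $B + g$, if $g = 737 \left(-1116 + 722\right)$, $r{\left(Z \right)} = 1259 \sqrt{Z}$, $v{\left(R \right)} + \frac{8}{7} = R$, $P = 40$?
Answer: $-290387 - \frac{10072 \sqrt{119}}{32676175} \approx -2.9039 \cdot 10^{5}$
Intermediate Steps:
$v{\left(R \right)} = - \frac{8}{7} + R$
$u = - \frac{4668025}{2}$ ($u = - \frac{3}{2} - 2334011 = - \frac{4668025}{2} \approx -2.334 \cdot 10^{6}$)
$g = -290378$ ($g = 737 \left(-394\right) = -290378$)
$B = -9 - \frac{10072 \sqrt{119}}{32676175}$ ($B = -9 + \frac{1259 \sqrt{- \frac{8}{7} + 40}}{- \frac{4668025}{2}} = -9 + 1259 \sqrt{\frac{272}{7}} \left(- \frac{2}{4668025}\right) = -9 + 1259 \frac{4 \sqrt{119}}{7} \left(- \frac{2}{4668025}\right) = -9 + \frac{5036 \sqrt{119}}{7} \left(- \frac{2}{4668025}\right) = -9 - \frac{10072 \sqrt{119}}{32676175} \approx -9.0034$)
$B + g = \left(-9 - \frac{10072 \sqrt{119}}{32676175}\right) - 290378 = -290387 - \frac{10072 \sqrt{119}}{32676175}$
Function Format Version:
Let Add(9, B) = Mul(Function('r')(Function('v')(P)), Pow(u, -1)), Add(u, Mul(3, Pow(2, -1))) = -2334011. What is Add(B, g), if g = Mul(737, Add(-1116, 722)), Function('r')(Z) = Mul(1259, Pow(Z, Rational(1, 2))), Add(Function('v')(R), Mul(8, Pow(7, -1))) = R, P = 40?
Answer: Add(-290387, Mul(Rational(-10072, 32676175), Pow(119, Rational(1, 2)))) ≈ -2.9039e+5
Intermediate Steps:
Function('v')(R) = Add(Rational(-8, 7), R)
u = Rational(-4668025, 2) (u = Add(Rational(-3, 2), -2334011) = Rational(-4668025, 2) ≈ -2.3340e+6)
g = -290378 (g = Mul(737, -394) = -290378)
B = Add(-9, Mul(Rational(-10072, 32676175), Pow(119, Rational(1, 2)))) (B = Add(-9, Mul(Mul(1259, Pow(Add(Rational(-8, 7), 40), Rational(1, 2))), Pow(Rational(-4668025, 2), -1))) = Add(-9, Mul(Mul(1259, Pow(Rational(272, 7), Rational(1, 2))), Rational(-2, 4668025))) = Add(-9, Mul(Mul(1259, Mul(Rational(4, 7), Pow(119, Rational(1, 2)))), Rational(-2, 4668025))) = Add(-9, Mul(Mul(Rational(5036, 7), Pow(119, Rational(1, 2))), Rational(-2, 4668025))) = Add(-9, Mul(Rational(-10072, 32676175), Pow(119, Rational(1, 2)))) ≈ -9.0034)
Add(B, g) = Add(Add(-9, Mul(Rational(-10072, 32676175), Pow(119, Rational(1, 2)))), -290378) = Add(-290387, Mul(Rational(-10072, 32676175), Pow(119, Rational(1, 2))))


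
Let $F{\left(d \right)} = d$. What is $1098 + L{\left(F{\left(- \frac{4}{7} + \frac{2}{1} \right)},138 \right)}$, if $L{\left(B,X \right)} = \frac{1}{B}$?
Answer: $\frac{10987}{10} \approx 1098.7$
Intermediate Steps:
$1098 + L{\left(F{\left(- \frac{4}{7} + \frac{2}{1} \right)},138 \right)} = 1098 + \frac{1}{- \frac{4}{7} + \frac{2}{1}} = 1098 + \frac{1}{\left(-4\right) \frac{1}{7} + 2 \cdot 1} = 1098 + \frac{1}{- \frac{4}{7} + 2} = 1098 + \frac{1}{\frac{10}{7}} = 1098 + \frac{7}{10} = \frac{10987}{10}$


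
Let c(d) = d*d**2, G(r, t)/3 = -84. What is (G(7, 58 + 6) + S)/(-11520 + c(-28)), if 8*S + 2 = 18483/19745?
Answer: 39826927/5287237120 ≈ 0.0075327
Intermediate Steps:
G(r, t) = -252 (G(r, t) = 3*(-84) = -252)
c(d) = d**3
S = -21007/157960 (S = -1/4 + (18483/19745)/8 = -1/4 + (18483*(1/19745))/8 = -1/4 + (1/8)*(18483/19745) = -1/4 + 18483/157960 = -21007/157960 ≈ -0.13299)
(G(7, 58 + 6) + S)/(-11520 + c(-28)) = (-252 - 21007/157960)/(-11520 + (-28)**3) = -39826927/(157960*(-11520 - 21952)) = -39826927/157960/(-33472) = -39826927/157960*(-1/33472) = 39826927/5287237120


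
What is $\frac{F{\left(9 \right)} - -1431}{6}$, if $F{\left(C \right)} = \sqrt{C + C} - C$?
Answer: $237 + \frac{\sqrt{2}}{2} \approx 237.71$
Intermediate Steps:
$F{\left(C \right)} = - C + \sqrt{2} \sqrt{C}$ ($F{\left(C \right)} = \sqrt{2 C} - C = \sqrt{2} \sqrt{C} - C = - C + \sqrt{2} \sqrt{C}$)
$\frac{F{\left(9 \right)} - -1431}{6} = \frac{\left(\left(-1\right) 9 + \sqrt{2} \sqrt{9}\right) - -1431}{6} = \left(\left(-9 + \sqrt{2} \cdot 3\right) + 1431\right) \frac{1}{6} = \left(\left(-9 + 3 \sqrt{2}\right) + 1431\right) \frac{1}{6} = \left(1422 + 3 \sqrt{2}\right) \frac{1}{6} = 237 + \frac{\sqrt{2}}{2}$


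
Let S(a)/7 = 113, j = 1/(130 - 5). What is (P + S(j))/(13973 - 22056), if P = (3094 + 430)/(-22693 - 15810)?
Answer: -30452349/311219749 ≈ -0.097848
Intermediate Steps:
j = 1/125 ≈ 0.0080000
S(a) = 791 (S(a) = 7*113 = 791)
P = -3524/38503 (P = 3524/(-38503) = 3524*(-1/38503) = -3524/38503 ≈ -0.091525)
(P + S(j))/(13973 - 22056) = (-3524/38503 + 791)/(13973 - 22056) = (30452349/38503)/(-8083) = (30452349/38503)*(-1/8083) = -30452349/311219749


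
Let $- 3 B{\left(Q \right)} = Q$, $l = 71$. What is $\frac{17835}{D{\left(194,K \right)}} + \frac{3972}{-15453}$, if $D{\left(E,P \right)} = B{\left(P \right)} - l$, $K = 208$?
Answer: $- \frac{276161659}{2168571} \approx -127.35$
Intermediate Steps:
$B{\left(Q \right)} = - \frac{Q}{3}$
$D{\left(E,P \right)} = -71 - \frac{P}{3}$ ($D{\left(E,P \right)} = - \frac{P}{3} - 71 = -71 - \frac{P}{3}$)
$\frac{17835}{D{\left(194,K \right)}} + \frac{3972}{-15453} = \frac{17835}{-71 - \frac{208}{3}} + \frac{3972}{-15453} = \frac{17835}{-71 - \frac{208}{3}} + 3972 \left(- \frac{1}{15453}\right) = \frac{17835}{- \frac{421}{3}} - \frac{1324}{5151} = 17835 \left(- \frac{3}{421}\right) - \frac{1324}{5151} = - \frac{53505}{421} - \frac{1324}{5151} = - \frac{276161659}{2168571}$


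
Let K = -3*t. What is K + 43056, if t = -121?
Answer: 43419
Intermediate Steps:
K = 363 (K = -3*(-121) = 363)
K + 43056 = 363 + 43056 = 43419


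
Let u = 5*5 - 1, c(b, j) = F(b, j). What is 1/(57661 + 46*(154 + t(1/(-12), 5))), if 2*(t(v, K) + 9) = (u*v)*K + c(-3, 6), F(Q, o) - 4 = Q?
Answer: 1/64124 ≈ 1.5595e-5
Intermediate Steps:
F(Q, o) = 4 + Q
c(b, j) = 4 + b
u = 24 (u = 25 - 1 = 24)
t(v, K) = -17/2 + 12*K*v (t(v, K) = -9 + ((24*v)*K + (4 - 3))/2 = -9 + (24*K*v + 1)/2 = -9 + (1 + 24*K*v)/2 = -9 + (½ + 12*K*v) = -17/2 + 12*K*v)
1/(57661 + 46*(154 + t(1/(-12), 5))) = 1/(57661 + 46*(154 + (-17/2 + 12*5/(-12)))) = 1/(57661 + 46*(154 + (-17/2 + 12*5*(-1/12)))) = 1/(57661 + 46*(154 + (-17/2 - 5))) = 1/(57661 + 46*(154 - 27/2)) = 1/(57661 + 46*(281/2)) = 1/(57661 + 6463) = 1/64124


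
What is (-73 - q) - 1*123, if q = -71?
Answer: -125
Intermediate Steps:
(-73 - q) - 1*123 = (-73 - 1*(-71)) - 1*123 = (-73 + 71) - 123 = -2 - 123 = -125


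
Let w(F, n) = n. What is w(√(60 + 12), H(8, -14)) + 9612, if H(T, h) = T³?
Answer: 10124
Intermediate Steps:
w(√(60 + 12), H(8, -14)) + 9612 = 8³ + 9612 = 512 + 9612 = 10124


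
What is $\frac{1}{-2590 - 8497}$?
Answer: $- \frac{1}{11087} \approx -9.0196 \cdot 10^{-5}$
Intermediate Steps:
$\frac{1}{-2590 - 8497} = \frac{1}{-11087} = - \frac{1}{11087}$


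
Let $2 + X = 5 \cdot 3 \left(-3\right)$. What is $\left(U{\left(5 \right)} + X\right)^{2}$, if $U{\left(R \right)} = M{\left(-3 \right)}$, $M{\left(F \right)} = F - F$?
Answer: $2209$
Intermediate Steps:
$M{\left(F \right)} = 0$
$X = -47$ ($X = -2 + 5 \cdot 3 \left(-3\right) = -2 + 15 \left(-3\right) = -2 - 45 = -47$)
$U{\left(R \right)} = 0$
$\left(U{\left(5 \right)} + X\right)^{2} = \left(0 - 47\right)^{2} = \left(-47\right)^{2} = 2209$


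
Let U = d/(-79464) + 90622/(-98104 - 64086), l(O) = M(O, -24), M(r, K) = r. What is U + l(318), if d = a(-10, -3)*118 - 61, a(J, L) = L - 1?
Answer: 41748509179/131512920 ≈ 317.45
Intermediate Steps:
a(J, L) = -1 + L
d = -533 (d = (-1 - 3)*118 - 61 = -4*118 - 61 = -472 - 61 = -533)
l(O) = O
U = -72599381/131512920 (U = -533/(-79464) + 90622/(-98104 - 64086) = -533*(-1/79464) + 90622/(-162190) = 533/79464 + 90622*(-1/162190) = 533/79464 - 6473/11585 = -72599381/131512920 ≈ -0.55203)
U + l(318) = -72599381/131512920 + 318 = 41748509179/131512920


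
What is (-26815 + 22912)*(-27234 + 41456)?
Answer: -55508466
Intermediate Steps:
(-26815 + 22912)*(-27234 + 41456) = -3903*14222 = -55508466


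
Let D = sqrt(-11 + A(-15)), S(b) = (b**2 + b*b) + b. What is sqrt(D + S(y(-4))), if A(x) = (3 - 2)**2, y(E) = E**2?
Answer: sqrt(528 + I*sqrt(10)) ≈ 22.978 + 0.06881*I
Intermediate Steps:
S(b) = b + 2*b**2 (S(b) = (b**2 + b**2) + b = 2*b**2 + b = b + 2*b**2)
A(x) = 1 (A(x) = 1**2 = 1)
D = I*sqrt(10) (D = sqrt(-11 + 1) = sqrt(-10) = I*sqrt(10) ≈ 3.1623*I)
sqrt(D + S(y(-4))) = sqrt(I*sqrt(10) + (-4)**2*(1 + 2*(-4)**2)) = sqrt(I*sqrt(10) + 16*(1 + 2*16)) = sqrt(I*sqrt(10) + 16*(1 + 32)) = sqrt(I*sqrt(10) + 16*33) = sqrt(I*sqrt(10) + 528) = sqrt(528 + I*sqrt(10))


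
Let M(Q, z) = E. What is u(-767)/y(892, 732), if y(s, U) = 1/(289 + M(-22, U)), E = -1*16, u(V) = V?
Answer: -209391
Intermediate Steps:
E = -16
M(Q, z) = -16
y(s, U) = 1/273 (y(s, U) = 1/(289 - 16) = 1/273)
u(-767)/y(892, 732) = -767/1/273 = -767*273 = -209391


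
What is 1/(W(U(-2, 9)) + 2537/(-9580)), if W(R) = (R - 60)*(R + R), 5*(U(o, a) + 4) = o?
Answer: 47900/27133203 ≈ 0.0017654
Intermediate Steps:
U(o, a) = -4 + o/5
W(R) = 2*R*(-60 + R) (W(R) = (-60 + R)*(2*R) = 2*R*(-60 + R))
1/(W(U(-2, 9)) + 2537/(-9580)) = 1/(2*(-4 + (⅕)*(-2))*(-60 + (-4 + (⅕)*(-2))) + 2537/(-9580)) = 1/(2*(-4 - ⅖)*(-60 + (-4 - ⅖)) + 2537*(-1/9580)) = 1/(2*(-22/5)*(-60 - 22/5) - 2537/9580) = 1/(2*(-22/5)*(-322/5) - 2537/9580) = 1/(14168/25 - 2537/9580) = 1/(27133203/47900) = 47900/27133203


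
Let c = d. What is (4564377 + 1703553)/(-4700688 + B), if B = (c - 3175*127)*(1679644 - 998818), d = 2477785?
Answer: 1044655/235401614312 ≈ 4.4378e-6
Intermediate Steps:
c = 2477785
B = 1412414386560 (B = (2477785 - 3175*127)*(1679644 - 998818) = (2477785 - 403225)*680826 = 2074560*680826 = 1412414386560)
(4564377 + 1703553)/(-4700688 + B) = (4564377 + 1703553)/(-4700688 + 1412414386560) = 6267930/1412409685872 = 6267930*(1/1412409685872) = 1044655/235401614312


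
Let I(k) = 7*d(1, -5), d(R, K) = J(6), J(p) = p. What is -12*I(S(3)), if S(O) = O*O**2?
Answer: -504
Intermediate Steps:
S(O) = O**3
d(R, K) = 6
I(k) = 42 (I(k) = 7*6 = 42)
-12*I(S(3)) = -12*42 = -504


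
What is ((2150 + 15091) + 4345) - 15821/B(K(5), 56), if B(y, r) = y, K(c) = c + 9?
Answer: 286383/14 ≈ 20456.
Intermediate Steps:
K(c) = 9 + c
((2150 + 15091) + 4345) - 15821/B(K(5), 56) = ((2150 + 15091) + 4345) - 15821/(9 + 5) = (17241 + 4345) - 15821/14 = 21586 - 15821*1/14 = 21586 - 15821/14 = 286383/14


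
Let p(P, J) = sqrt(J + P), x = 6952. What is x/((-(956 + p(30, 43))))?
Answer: -6646112/913863 + 6952*sqrt(73)/913863 ≈ -7.2076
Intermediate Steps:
x/((-(956 + p(30, 43)))) = 6952/((-(956 + sqrt(43 + 30)))) = 6952/((-(956 + sqrt(73)))) = 6952/(-956 - sqrt(73))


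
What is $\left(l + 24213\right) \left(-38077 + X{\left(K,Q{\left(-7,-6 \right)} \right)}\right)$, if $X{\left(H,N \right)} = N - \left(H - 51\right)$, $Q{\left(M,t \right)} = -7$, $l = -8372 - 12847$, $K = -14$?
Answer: $-113828886$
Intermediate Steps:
$l = -21219$ ($l = -8372 - 12847 = -21219$)
$X{\left(H,N \right)} = 51 + N - H$ ($X{\left(H,N \right)} = N - \left(H - 51\right) = N - \left(-51 + H\right) = 51 + N - H$)
$\left(l + 24213\right) \left(-38077 + X{\left(K,Q{\left(-7,-6 \right)} \right)}\right) = \left(-21219 + 24213\right) \left(-38077 - -58\right) = 2994 \left(-38077 + \left(51 - 7 + 14\right)\right) = 2994 \left(-38077 + 58\right) = 2994 \left(-38019\right) = -113828886$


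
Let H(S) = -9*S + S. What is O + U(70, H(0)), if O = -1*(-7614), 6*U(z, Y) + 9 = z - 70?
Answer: 15225/2 ≈ 7612.5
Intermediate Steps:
H(S) = -8*S
U(z, Y) = -79/6 + z/6 (U(z, Y) = -3/2 + (z - 70)/6 = -3/2 + (-70 + z)/6 = -3/2 + (-35/3 + z/6) = -79/6 + z/6)
O = 7614
O + U(70, H(0)) = 7614 + (-79/6 + (⅙)*70) = 7614 + (-79/6 + 35/3) = 7614 - 3/2 = 15225/2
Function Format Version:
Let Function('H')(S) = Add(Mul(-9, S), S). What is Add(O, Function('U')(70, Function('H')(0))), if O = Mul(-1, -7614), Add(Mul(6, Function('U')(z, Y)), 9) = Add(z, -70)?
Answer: Rational(15225, 2) ≈ 7612.5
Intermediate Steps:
Function('H')(S) = Mul(-8, S)
Function('U')(z, Y) = Add(Rational(-79, 6), Mul(Rational(1, 6), z)) (Function('U')(z, Y) = Add(Rational(-3, 2), Mul(Rational(1, 6), Add(z, -70))) = Add(Rational(-3, 2), Mul(Rational(1, 6), Add(-70, z))) = Add(Rational(-3, 2), Add(Rational(-35, 3), Mul(Rational(1, 6), z))) = Add(Rational(-79, 6), Mul(Rational(1, 6), z)))
O = 7614
Add(O, Function('U')(70, Function('H')(0))) = Add(7614, Add(Rational(-79, 6), Mul(Rational(1, 6), 70))) = Add(7614, Add(Rational(-79, 6), Rational(35, 3))) = Add(7614, Rational(-3, 2)) = Rational(15225, 2)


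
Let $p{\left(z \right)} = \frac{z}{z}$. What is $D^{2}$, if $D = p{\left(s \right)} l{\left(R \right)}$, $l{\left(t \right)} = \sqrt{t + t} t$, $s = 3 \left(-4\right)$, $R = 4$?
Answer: $128$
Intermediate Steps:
$s = -12$
$p{\left(z \right)} = 1$
$l{\left(t \right)} = \sqrt{2} t^{\frac{3}{2}}$ ($l{\left(t \right)} = \sqrt{2 t} t = \sqrt{2} \sqrt{t} t = \sqrt{2} t^{\frac{3}{2}}$)
$D = 8 \sqrt{2}$ ($D = 1 \sqrt{2} \cdot 4^{\frac{3}{2}} = 1 \sqrt{2} \cdot 8 = 1 \cdot 8 \sqrt{2} = 8 \sqrt{2} \approx 11.314$)
$D^{2} = \left(8 \sqrt{2}\right)^{2} = 128$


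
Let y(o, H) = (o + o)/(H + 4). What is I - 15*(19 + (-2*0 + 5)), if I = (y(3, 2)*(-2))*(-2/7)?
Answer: -2516/7 ≈ -359.43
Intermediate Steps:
y(o, H) = 2*o/(4 + H) (y(o, H) = (2*o)/(4 + H) = 2*o/(4 + H))
I = 4/7 (I = ((2*3/(4 + 2))*(-2))*(-2/7) = ((2*3/6)*(-2))*(-2*1/7) = ((2*3*(1/6))*(-2))*(-2/7) = (1*(-2))*(-2/7) = -2*(-2/7) = 4/7 ≈ 0.57143)
I - 15*(19 + (-2*0 + 5)) = 4/7 - 15*(19 + (-2*0 + 5)) = 4/7 - 15*(19 + (0 + 5)) = 4/7 - 15*(19 + 5) = 4/7 - 15*24 = 4/7 - 1*360 = 4/7 - 360 = -2516/7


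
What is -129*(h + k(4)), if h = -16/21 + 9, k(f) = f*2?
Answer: -14663/7 ≈ -2094.7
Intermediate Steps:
k(f) = 2*f
h = 173/21 (h = -16*1/21 + 9 = -16/21 + 9 = 173/21 ≈ 8.2381)
-129*(h + k(4)) = -129*(173/21 + 2*4) = -129*(173/21 + 8) = -129*341/21 = -14663/7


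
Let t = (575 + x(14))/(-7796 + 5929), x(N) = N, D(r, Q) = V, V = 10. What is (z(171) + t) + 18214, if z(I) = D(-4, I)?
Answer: 34023619/1867 ≈ 18224.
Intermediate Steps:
D(r, Q) = 10
z(I) = 10
t = -589/1867 (t = (575 + 14)/(-7796 + 5929) = 589/(-1867) = 589*(-1/1867) = -589/1867 ≈ -0.31548)
(z(171) + t) + 18214 = (10 - 589/1867) + 18214 = 18081/1867 + 18214 = 34023619/1867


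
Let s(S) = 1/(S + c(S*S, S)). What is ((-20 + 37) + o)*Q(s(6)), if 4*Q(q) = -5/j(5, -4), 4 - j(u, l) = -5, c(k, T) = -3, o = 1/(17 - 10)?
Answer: -50/21 ≈ -2.3810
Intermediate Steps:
o = ⅐ (o = 1/7 = ⅐ ≈ 0.14286)
j(u, l) = 9 (j(u, l) = 4 - 1*(-5) = 4 + 5 = 9)
s(S) = 1/(-3 + S) (s(S) = 1/(S - 3) = 1/(-3 + S))
Q(q) = -5/36 (Q(q) = (-5/9)/4 = (-5*⅑)/4 = (¼)*(-5/9) = -5/36)
((-20 + 37) + o)*Q(s(6)) = ((-20 + 37) + ⅐)*(-5/36) = (17 + ⅐)*(-5/36) = (120/7)*(-5/36) = -50/21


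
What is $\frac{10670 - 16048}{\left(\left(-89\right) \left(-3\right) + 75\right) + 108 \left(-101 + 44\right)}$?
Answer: $\frac{2689}{2907} \approx 0.92501$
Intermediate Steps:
$\frac{10670 - 16048}{\left(\left(-89\right) \left(-3\right) + 75\right) + 108 \left(-101 + 44\right)} = - \frac{5378}{\left(267 + 75\right) + 108 \left(-57\right)} = - \frac{5378}{342 - 6156} = - \frac{5378}{-5814} = \left(-5378\right) \left(- \frac{1}{5814}\right) = \frac{2689}{2907}$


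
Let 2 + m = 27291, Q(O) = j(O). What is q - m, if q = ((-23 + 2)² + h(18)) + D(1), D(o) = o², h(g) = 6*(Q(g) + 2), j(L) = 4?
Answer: -26811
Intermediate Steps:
Q(O) = 4
m = 27289 (m = -2 + 27291 = 27289)
h(g) = 36 (h(g) = 6*(4 + 2) = 6*6 = 36)
q = 478 (q = ((-23 + 2)² + 36) + 1² = ((-21)² + 36) + 1 = (441 + 36) + 1 = 477 + 1 = 478)
q - m = 478 - 1*27289 = 478 - 27289 = -26811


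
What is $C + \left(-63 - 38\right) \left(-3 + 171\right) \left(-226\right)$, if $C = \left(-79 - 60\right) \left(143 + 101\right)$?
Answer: $3800852$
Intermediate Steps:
$C = -33916$ ($C = \left(-139\right) 244 = -33916$)
$C + \left(-63 - 38\right) \left(-3 + 171\right) \left(-226\right) = -33916 + \left(-63 - 38\right) \left(-3 + 171\right) \left(-226\right) = -33916 + \left(-101\right) 168 \left(-226\right) = -33916 - -3834768 = -33916 + 3834768 = 3800852$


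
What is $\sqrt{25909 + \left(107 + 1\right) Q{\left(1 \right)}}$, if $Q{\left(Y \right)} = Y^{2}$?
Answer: $\sqrt{26017} \approx 161.3$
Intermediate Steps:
$\sqrt{25909 + \left(107 + 1\right) Q{\left(1 \right)}} = \sqrt{25909 + \left(107 + 1\right) 1^{2}} = \sqrt{25909 + 108 \cdot 1} = \sqrt{25909 + 108} = \sqrt{26017}$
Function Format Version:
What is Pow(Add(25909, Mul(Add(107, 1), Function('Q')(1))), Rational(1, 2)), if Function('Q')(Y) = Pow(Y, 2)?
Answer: Pow(26017, Rational(1, 2)) ≈ 161.30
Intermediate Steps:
Pow(Add(25909, Mul(Add(107, 1), Function('Q')(1))), Rational(1, 2)) = Pow(Add(25909, Mul(Add(107, 1), Pow(1, 2))), Rational(1, 2)) = Pow(Add(25909, Mul(108, 1)), Rational(1, 2)) = Pow(Add(25909, 108), Rational(1, 2)) = Pow(26017, Rational(1, 2))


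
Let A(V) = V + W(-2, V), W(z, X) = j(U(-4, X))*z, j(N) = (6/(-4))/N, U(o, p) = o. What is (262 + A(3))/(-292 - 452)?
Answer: -1057/2976 ≈ -0.35517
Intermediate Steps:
j(N) = -3/(2*N) (j(N) = (6*(-¼))/N = -3/(2*N))
W(z, X) = 3*z/8 (W(z, X) = (-3/2/(-4))*z = (-3/2*(-¼))*z = 3*z/8)
A(V) = -¾ + V (A(V) = V + (3/8)*(-2) = V - ¾ = -¾ + V)
(262 + A(3))/(-292 - 452) = (262 + (-¾ + 3))/(-292 - 452) = (262 + 9/4)/(-744) = (1057/4)*(-1/744) = -1057/2976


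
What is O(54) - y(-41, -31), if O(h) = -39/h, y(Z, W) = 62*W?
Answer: 34583/18 ≈ 1921.3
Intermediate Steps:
O(54) - y(-41, -31) = -39/54 - 62*(-31) = -39*1/54 - 1*(-1922) = -13/18 + 1922 = 34583/18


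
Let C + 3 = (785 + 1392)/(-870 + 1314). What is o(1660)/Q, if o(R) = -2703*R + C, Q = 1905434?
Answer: -1992218275/846012696 ≈ -2.3548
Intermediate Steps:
C = 845/444 (C = -3 + (785 + 1392)/(-870 + 1314) = -3 + 2177/444 = 845/444 ≈ 1.9032)
o(R) = 845/444 - 2703*R (o(R) = -2703*R + 845/444 = 845/444 - 2703*R)
o(1660)/Q = (845/444 - 2703*1660)/1905434 = (845/444 - 4486980)*(1/1905434) = -1992218275/444*1/1905434 = -1992218275/846012696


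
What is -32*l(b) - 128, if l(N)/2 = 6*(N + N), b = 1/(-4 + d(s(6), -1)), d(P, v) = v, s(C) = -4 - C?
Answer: 128/5 ≈ 25.600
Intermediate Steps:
b = -1/5 (b = 1/(-4 - 1) = 1/(-5) = -1/5 ≈ -0.20000)
l(N) = 24*N (l(N) = 2*(6*(N + N)) = 2*(6*(2*N)) = 2*(12*N) = 24*N)
-32*l(b) - 128 = -768*(-1)/5 - 128 = -32*(-24/5) - 128 = 768/5 - 128 = 128/5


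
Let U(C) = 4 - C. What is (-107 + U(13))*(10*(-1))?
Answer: 1160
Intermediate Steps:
(-107 + U(13))*(10*(-1)) = (-107 + (4 - 1*13))*(10*(-1)) = (-107 + (4 - 13))*(-10) = (-107 - 9)*(-10) = -116*(-10) = 1160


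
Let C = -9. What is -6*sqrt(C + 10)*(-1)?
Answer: 6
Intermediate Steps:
-6*sqrt(C + 10)*(-1) = -6*sqrt(-9 + 10)*(-1) = -6*sqrt(1)*(-1) = -6*1*(-1) = -6*(-1) = 6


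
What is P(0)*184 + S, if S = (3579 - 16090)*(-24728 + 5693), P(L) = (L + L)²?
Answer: 238146885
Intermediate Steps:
P(L) = 4*L² (P(L) = (2*L)² = 4*L²)
S = 238146885 (S = -12511*(-19035) = 238146885)
P(0)*184 + S = (4*0²)*184 + 238146885 = (4*0)*184 + 238146885 = 0*184 + 238146885 = 0 + 238146885 = 238146885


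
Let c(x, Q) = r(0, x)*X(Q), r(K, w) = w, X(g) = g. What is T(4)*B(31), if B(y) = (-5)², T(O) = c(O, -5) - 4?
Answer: -600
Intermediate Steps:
c(x, Q) = Q*x (c(x, Q) = x*Q = Q*x)
T(O) = -4 - 5*O (T(O) = -5*O - 4 = -4 - 5*O)
B(y) = 25
T(4)*B(31) = (-4 - 5*4)*25 = (-4 - 20)*25 = -24*25 = -600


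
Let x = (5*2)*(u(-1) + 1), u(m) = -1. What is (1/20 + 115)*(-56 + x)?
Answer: -32214/5 ≈ -6442.8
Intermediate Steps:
x = 0 (x = (5*2)*(-1 + 1) = 10*0 = 0)
(1/20 + 115)*(-56 + x) = (1/20 + 115)*(-56 + 0) = (1/20 + 115)*(-56) = (2301/20)*(-56) = -32214/5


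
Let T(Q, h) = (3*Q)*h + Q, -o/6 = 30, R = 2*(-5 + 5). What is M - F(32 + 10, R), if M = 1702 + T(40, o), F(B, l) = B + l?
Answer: -19900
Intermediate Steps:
R = 0 (R = 2*0 = 0)
o = -180 (o = -6*30 = -180)
T(Q, h) = Q + 3*Q*h (T(Q, h) = 3*Q*h + Q = Q + 3*Q*h)
M = -19858 (M = 1702 + 40*(1 + 3*(-180)) = 1702 + 40*(1 - 540) = 1702 + 40*(-539) = 1702 - 21560 = -19858)
M - F(32 + 10, R) = -19858 - ((32 + 10) + 0) = -19858 - (42 + 0) = -19858 - 1*42 = -19858 - 42 = -19900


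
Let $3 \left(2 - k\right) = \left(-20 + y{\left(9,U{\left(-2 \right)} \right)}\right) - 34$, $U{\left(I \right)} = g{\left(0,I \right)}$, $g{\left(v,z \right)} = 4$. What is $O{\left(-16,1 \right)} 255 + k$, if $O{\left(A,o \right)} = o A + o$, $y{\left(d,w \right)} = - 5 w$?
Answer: $- \frac{11395}{3} \approx -3798.3$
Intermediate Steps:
$U{\left(I \right)} = 4$
$O{\left(A,o \right)} = o + A o$ ($O{\left(A,o \right)} = A o + o = o + A o$)
$k = \frac{80}{3}$ ($k = 2 - \frac{\left(-20 - 20\right) - 34}{3} = 2 - \frac{-40 - 34}{3} = 2 - - \frac{74}{3} = 2 + \frac{74}{3} = \frac{80}{3} \approx 26.667$)
$O{\left(-16,1 \right)} 255 + k = 1 \left(1 - 16\right) 255 + \frac{80}{3} = 1 \left(-15\right) 255 + \frac{80}{3} = \left(-15\right) 255 + \frac{80}{3} = -3825 + \frac{80}{3} = - \frac{11395}{3}$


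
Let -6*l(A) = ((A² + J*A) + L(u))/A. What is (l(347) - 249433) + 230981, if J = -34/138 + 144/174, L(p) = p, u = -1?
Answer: -77113885033/4166082 ≈ -18510.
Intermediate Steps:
J = 1163/2001 (J = -34*1/138 + 144*(1/174) = -17/69 + 24/29 = 1163/2001 ≈ 0.58121)
l(A) = -(-1 + A² + 1163*A/2001)/(6*A) (l(A) = -((A² + 1163*A/2001) - 1)/(6*A) = -(-1 + A² + 1163*A/2001)/(6*A))
(l(347) - 249433) + 230981 = ((1/12006)*(2001 - 1*347*(1163 + 2001*347))/347 - 249433) + 230981 = ((1/12006)*(1/347)*(2001 - 1*347*(1163 + 694347)) - 249433) + 230981 = ((1/12006)*(1/347)*(2001 - 1*347*695510) - 249433) + 230981 = ((1/12006)*(1/347)*(2001 - 241341970) - 249433) + 230981 = ((1/12006)*(1/347)*(-241339969) - 249433) + 230981 = (-241339969/4166082 - 249433) + 230981 = -1039399671475/4166082 + 230981 = -77113885033/4166082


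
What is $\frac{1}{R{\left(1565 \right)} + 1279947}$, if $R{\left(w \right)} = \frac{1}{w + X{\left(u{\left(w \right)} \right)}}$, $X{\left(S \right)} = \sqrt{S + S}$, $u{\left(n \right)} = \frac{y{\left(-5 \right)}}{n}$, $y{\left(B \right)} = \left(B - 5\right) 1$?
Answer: $\frac{245304219854027}{313976400446246206201} + \frac{i \sqrt{313}}{627952800892492412402} \approx 7.8128 \cdot 10^{-7} + 2.8174 \cdot 10^{-20} i$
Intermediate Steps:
$y{\left(B \right)} = -5 + B$ ($y{\left(B \right)} = \left(-5 + B\right) 1 = -5 + B$)
$u{\left(n \right)} = - \frac{10}{n}$ ($u{\left(n \right)} = \frac{-5 - 5}{n} = - \frac{10}{n}$)
$X{\left(S \right)} = \sqrt{2} \sqrt{S}$ ($X{\left(S \right)} = \sqrt{2 S} = \sqrt{2} \sqrt{S}$)
$R{\left(w \right)} = \frac{1}{w + 2 \sqrt{5} \sqrt{- \frac{1}{w}}}$ ($R{\left(w \right)} = \frac{1}{w + \sqrt{2} \sqrt{- \frac{10}{w}}} = \frac{1}{w + \sqrt{2} \sqrt{10} \sqrt{- \frac{1}{w}}} = \frac{1}{w + 2 \sqrt{5} \sqrt{- \frac{1}{w}}}$)
$\frac{1}{R{\left(1565 \right)} + 1279947} = \frac{1}{\frac{1}{1565 + 2 \sqrt{5} \sqrt{- \frac{1}{1565}}} + 1279947} = \frac{1}{\frac{1}{1565 + 2 \sqrt{5} \frac{i \sqrt{1565}}{1565}} + 1279947} = \frac{1}{\frac{1}{1565 + \frac{2 i \sqrt{313}}{313}} + 1279947} = \frac{1}{1279947 + \frac{1}{1565 + \frac{2 i \sqrt{313}}{313}}}$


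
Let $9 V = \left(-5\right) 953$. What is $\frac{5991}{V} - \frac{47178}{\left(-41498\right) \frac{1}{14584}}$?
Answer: $\frac{1638145950309}{98868985} \approx 16569.0$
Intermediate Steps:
$V = - \frac{4765}{9}$ ($V = \frac{\left(-5\right) 953}{9} = \frac{1}{9} \left(-4765\right) = - \frac{4765}{9} \approx -529.44$)
$\frac{5991}{V} - \frac{47178}{\left(-41498\right) \frac{1}{14584}} = \frac{5991}{- \frac{4765}{9}} - \frac{47178}{\left(-41498\right) \frac{1}{14584}} = 5991 \left(- \frac{9}{4765}\right) - \frac{47178}{\left(-41498\right) \frac{1}{14584}} = - \frac{53919}{4765} - \frac{47178}{- \frac{20749}{7292}} = - \frac{53919}{4765} - - \frac{344021976}{20749} = - \frac{53919}{4765} + \frac{344021976}{20749} = \frac{1638145950309}{98868985}$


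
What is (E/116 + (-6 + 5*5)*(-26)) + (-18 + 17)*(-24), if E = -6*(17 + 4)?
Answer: -27323/58 ≈ -471.09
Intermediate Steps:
E = -126 (E = -6*21 = -126)
(E/116 + (-6 + 5*5)*(-26)) + (-18 + 17)*(-24) = (-126/116 + (-6 + 5*5)*(-26)) + (-18 + 17)*(-24) = (-126*1/116 + (-6 + 25)*(-26)) - 1*(-24) = (-63/58 + 19*(-26)) + 24 = (-63/58 - 494) + 24 = -28715/58 + 24 = -27323/58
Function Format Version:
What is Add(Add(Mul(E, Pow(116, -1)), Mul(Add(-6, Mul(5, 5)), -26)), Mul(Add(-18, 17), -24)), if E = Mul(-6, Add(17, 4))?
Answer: Rational(-27323, 58) ≈ -471.09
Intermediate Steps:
E = -126 (E = Mul(-6, 21) = -126)
Add(Add(Mul(E, Pow(116, -1)), Mul(Add(-6, Mul(5, 5)), -26)), Mul(Add(-18, 17), -24)) = Add(Add(Mul(-126, Pow(116, -1)), Mul(Add(-6, Mul(5, 5)), -26)), Mul(Add(-18, 17), -24)) = Add(Add(Mul(-126, Rational(1, 116)), Mul(Add(-6, 25), -26)), Mul(-1, -24)) = Add(Add(Rational(-63, 58), Mul(19, -26)), 24) = Add(Add(Rational(-63, 58), -494), 24) = Add(Rational(-28715, 58), 24) = Rational(-27323, 58)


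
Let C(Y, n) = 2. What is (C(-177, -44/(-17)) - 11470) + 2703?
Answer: -8765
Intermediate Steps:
(C(-177, -44/(-17)) - 11470) + 2703 = (2 - 11470) + 2703 = -11468 + 2703 = -8765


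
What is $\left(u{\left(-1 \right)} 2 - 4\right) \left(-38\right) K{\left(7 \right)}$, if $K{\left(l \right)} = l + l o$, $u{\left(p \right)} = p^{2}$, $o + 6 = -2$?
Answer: $-3724$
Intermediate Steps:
$o = -8$ ($o = -6 - 2 = -8$)
$K{\left(l \right)} = - 7 l$ ($K{\left(l \right)} = l + l \left(-8\right) = l - 8 l = - 7 l$)
$\left(u{\left(-1 \right)} 2 - 4\right) \left(-38\right) K{\left(7 \right)} = \left(\left(-1\right)^{2} \cdot 2 - 4\right) \left(-38\right) \left(\left(-7\right) 7\right) = \left(1 \cdot 2 - 4\right) \left(-38\right) \left(-49\right) = \left(2 - 4\right) \left(-38\right) \left(-49\right) = \left(-2\right) \left(-38\right) \left(-49\right) = 76 \left(-49\right) = -3724$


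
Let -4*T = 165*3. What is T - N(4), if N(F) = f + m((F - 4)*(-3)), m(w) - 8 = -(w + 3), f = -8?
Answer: -483/4 ≈ -120.75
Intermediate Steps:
m(w) = 5 - w (m(w) = 8 - (w + 3) = 8 - (3 + w) = 8 + (-3 - w) = 5 - w)
N(F) = -15 + 3*F (N(F) = -8 + (5 - (F - 4)*(-3)) = -8 + (5 - (-4 + F)*(-3)) = -8 + (5 - (12 - 3*F)) = -8 + (5 + (-12 + 3*F)) = -8 + (-7 + 3*F) = -15 + 3*F)
T = -495/4 (T = -165*3/4 = -¼*495 = -495/4 ≈ -123.75)
T - N(4) = -495/4 - (-15 + 3*4) = -495/4 - (-15 + 12) = -495/4 - 1*(-3) = -495/4 + 3 = -483/4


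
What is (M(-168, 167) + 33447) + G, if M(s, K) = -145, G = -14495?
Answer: 18807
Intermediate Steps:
(M(-168, 167) + 33447) + G = (-145 + 33447) - 14495 = 33302 - 14495 = 18807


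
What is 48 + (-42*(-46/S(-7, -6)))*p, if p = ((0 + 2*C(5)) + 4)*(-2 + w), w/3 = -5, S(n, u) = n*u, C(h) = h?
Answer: -10900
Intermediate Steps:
w = -15 (w = 3*(-5) = -15)
p = -238 (p = ((0 + 2*5) + 4)*(-2 - 15) = ((0 + 10) + 4)*(-17) = (10 + 4)*(-17) = 14*(-17) = -238)
48 + (-42*(-46/S(-7, -6)))*p = 48 - 42/(-7*(-6)/(-46))*(-238) = 48 - 42/(42*(-1/46))*(-238) = 48 - 42/(-21/23)*(-238) = 48 - 42*(-23/21)*(-238) = 48 + 46*(-238) = 48 - 10948 = -10900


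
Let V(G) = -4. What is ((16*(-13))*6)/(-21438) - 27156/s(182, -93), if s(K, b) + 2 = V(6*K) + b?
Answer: 10783220/39303 ≈ 274.36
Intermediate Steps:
s(K, b) = -6 + b (s(K, b) = -2 + (-4 + b) = -6 + b)
((16*(-13))*6)/(-21438) - 27156/s(182, -93) = ((16*(-13))*6)/(-21438) - 27156/(-6 - 93) = -208*6*(-1/21438) - 27156/(-99) = -1248*(-1/21438) - 27156*(-1/99) = 208/3573 + 9052/33 = 10783220/39303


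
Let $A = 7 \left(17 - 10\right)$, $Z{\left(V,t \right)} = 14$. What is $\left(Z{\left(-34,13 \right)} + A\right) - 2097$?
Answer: $-2034$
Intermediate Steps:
$A = 49$ ($A = 7 \cdot 7 = 49$)
$\left(Z{\left(-34,13 \right)} + A\right) - 2097 = \left(14 + 49\right) - 2097 = 63 - 2097 = -2034$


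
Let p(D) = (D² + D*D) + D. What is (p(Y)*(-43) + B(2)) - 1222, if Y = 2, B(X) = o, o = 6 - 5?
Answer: -1651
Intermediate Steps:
o = 1
B(X) = 1
p(D) = D + 2*D² (p(D) = (D² + D²) + D = 2*D² + D = D + 2*D²)
(p(Y)*(-43) + B(2)) - 1222 = ((2*(1 + 2*2))*(-43) + 1) - 1222 = ((2*(1 + 4))*(-43) + 1) - 1222 = ((2*5)*(-43) + 1) - 1222 = (10*(-43) + 1) - 1222 = (-430 + 1) - 1222 = -429 - 1222 = -1651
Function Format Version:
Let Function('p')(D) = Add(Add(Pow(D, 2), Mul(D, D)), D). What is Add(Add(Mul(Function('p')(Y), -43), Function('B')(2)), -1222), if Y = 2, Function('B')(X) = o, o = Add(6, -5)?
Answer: -1651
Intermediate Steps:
o = 1
Function('B')(X) = 1
Function('p')(D) = Add(D, Mul(2, Pow(D, 2))) (Function('p')(D) = Add(Add(Pow(D, 2), Pow(D, 2)), D) = Add(Mul(2, Pow(D, 2)), D) = Add(D, Mul(2, Pow(D, 2))))
Add(Add(Mul(Function('p')(Y), -43), Function('B')(2)), -1222) = Add(Add(Mul(Mul(2, Add(1, Mul(2, 2))), -43), 1), -1222) = Add(Add(Mul(Mul(2, Add(1, 4)), -43), 1), -1222) = Add(Add(Mul(Mul(2, 5), -43), 1), -1222) = Add(Add(Mul(10, -43), 1), -1222) = Add(Add(-430, 1), -1222) = Add(-429, -1222) = -1651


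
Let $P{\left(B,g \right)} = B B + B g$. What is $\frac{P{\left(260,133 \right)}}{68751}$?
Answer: $\frac{34060}{22917} \approx 1.4862$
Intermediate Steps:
$P{\left(B,g \right)} = B^{2} + B g$
$\frac{P{\left(260,133 \right)}}{68751} = \frac{260 \left(260 + 133\right)}{68751} = 260 \cdot 393 \cdot \frac{1}{68751} = 102180 \cdot \frac{1}{68751} = \frac{34060}{22917}$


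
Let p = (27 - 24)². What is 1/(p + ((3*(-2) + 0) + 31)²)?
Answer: 1/634 ≈ 0.0015773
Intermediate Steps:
p = 9 (p = 3² = 9)
1/(p + ((3*(-2) + 0) + 31)²) = 1/(9 + ((3*(-2) + 0) + 31)²) = 1/(9 + ((-6 + 0) + 31)²) = 1/(9 + (-6 + 31)²) = 1/(9 + 25²) = 1/(9 + 625) = 1/634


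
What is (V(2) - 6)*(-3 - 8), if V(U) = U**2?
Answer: 22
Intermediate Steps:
(V(2) - 6)*(-3 - 8) = (2**2 - 6)*(-3 - 8) = (4 - 6)*(-11) = -2*(-11) = 22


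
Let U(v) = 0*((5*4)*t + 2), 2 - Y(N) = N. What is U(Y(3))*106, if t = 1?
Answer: 0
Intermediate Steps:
Y(N) = 2 - N
U(v) = 0 (U(v) = 0*((5*4)*1 + 2) = 0*(20*1 + 2) = 0*(20 + 2) = 0*22 = 0)
U(Y(3))*106 = 0*106 = 0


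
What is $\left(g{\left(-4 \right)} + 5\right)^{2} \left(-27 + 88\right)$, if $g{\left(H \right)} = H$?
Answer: $61$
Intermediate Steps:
$\left(g{\left(-4 \right)} + 5\right)^{2} \left(-27 + 88\right) = \left(-4 + 5\right)^{2} \left(-27 + 88\right) = 1^{2} \cdot 61 = 1 \cdot 61 = 61$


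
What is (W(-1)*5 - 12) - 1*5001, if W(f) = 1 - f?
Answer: -5003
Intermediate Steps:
(W(-1)*5 - 12) - 1*5001 = ((1 - 1*(-1))*5 - 12) - 1*5001 = ((1 + 1)*5 - 12) - 5001 = (2*5 - 12) - 5001 = (10 - 12) - 5001 = -2 - 5001 = -5003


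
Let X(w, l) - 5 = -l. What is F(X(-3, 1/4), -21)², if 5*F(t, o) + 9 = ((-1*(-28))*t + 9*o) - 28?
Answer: 8649/25 ≈ 345.96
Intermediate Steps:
X(w, l) = 5 - l
F(t, o) = -37/5 + 9*o/5 + 28*t/5 (F(t, o) = -9/5 + (((-1*(-28))*t + 9*o) - 28)/5 = -9/5 + ((28*t + 9*o) - 28)/5 = -9/5 + ((9*o + 28*t) - 28)/5 = -9/5 + (-28 + 9*o + 28*t)/5 = -9/5 + (-28/5 + 9*o/5 + 28*t/5) = -37/5 + 9*o/5 + 28*t/5)
F(X(-3, 1/4), -21)² = (-37/5 + (9/5)*(-21) + 28*(5 - 1/4)/5)² = (-37/5 - 189/5 + 28*(5 - 1*¼)/5)² = (-37/5 - 189/5 + 28*(5 - ¼)/5)² = (-37/5 - 189/5 + (28/5)*(19/4))² = (-37/5 - 189/5 + 133/5)² = (-93/5)² = 8649/25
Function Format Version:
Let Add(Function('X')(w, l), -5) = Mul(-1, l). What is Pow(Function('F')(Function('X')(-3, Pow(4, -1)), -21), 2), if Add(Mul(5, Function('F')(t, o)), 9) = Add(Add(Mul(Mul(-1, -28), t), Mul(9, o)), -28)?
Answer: Rational(8649, 25) ≈ 345.96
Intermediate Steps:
Function('X')(w, l) = Add(5, Mul(-1, l))
Function('F')(t, o) = Add(Rational(-37, 5), Mul(Rational(9, 5), o), Mul(Rational(28, 5), t)) (Function('F')(t, o) = Add(Rational(-9, 5), Mul(Rational(1, 5), Add(Add(Mul(Mul(-1, -28), t), Mul(9, o)), -28))) = Add(Rational(-9, 5), Mul(Rational(1, 5), Add(Add(Mul(28, t), Mul(9, o)), -28))) = Add(Rational(-9, 5), Mul(Rational(1, 5), Add(Add(Mul(9, o), Mul(28, t)), -28))) = Add(Rational(-9, 5), Mul(Rational(1, 5), Add(-28, Mul(9, o), Mul(28, t)))) = Add(Rational(-9, 5), Add(Rational(-28, 5), Mul(Rational(9, 5), o), Mul(Rational(28, 5), t))) = Add(Rational(-37, 5), Mul(Rational(9, 5), o), Mul(Rational(28, 5), t)))
Pow(Function('F')(Function('X')(-3, Pow(4, -1)), -21), 2) = Pow(Add(Rational(-37, 5), Mul(Rational(9, 5), -21), Mul(Rational(28, 5), Add(5, Mul(-1, Pow(4, -1))))), 2) = Pow(Add(Rational(-37, 5), Rational(-189, 5), Mul(Rational(28, 5), Add(5, Mul(-1, Rational(1, 4))))), 2) = Pow(Add(Rational(-37, 5), Rational(-189, 5), Mul(Rational(28, 5), Add(5, Rational(-1, 4)))), 2) = Pow(Add(Rational(-37, 5), Rational(-189, 5), Mul(Rational(28, 5), Rational(19, 4))), 2) = Pow(Add(Rational(-37, 5), Rational(-189, 5), Rational(133, 5)), 2) = Pow(Rational(-93, 5), 2) = Rational(8649, 25)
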